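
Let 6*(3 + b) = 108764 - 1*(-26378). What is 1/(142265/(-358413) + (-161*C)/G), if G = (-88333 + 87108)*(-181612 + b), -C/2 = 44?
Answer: -14967855539175/5940108099007 ≈ -2.5198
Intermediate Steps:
C = -88 (C = -2*44 = -88)
b = 67562/3 (b = -3 + (108764 - 1*(-26378))/6 = -3 + (108764 + 26378)/6 = -3 + (⅙)*135142 = -3 + 67571/3 = 67562/3 ≈ 22521.)
G = 584660650/3 (G = (-88333 + 87108)*(-181612 + 67562/3) = -1225*(-477274/3) = 584660650/3 ≈ 1.9489e+8)
1/(142265/(-358413) + (-161*C)/G) = 1/(142265/(-358413) + (-161*(-88))/(584660650/3)) = 1/(142265*(-1/358413) + 14168*(3/584660650)) = 1/(-142265/358413 + 3036/41761475) = 1/(-5940108099007/14967855539175) = -14967855539175/5940108099007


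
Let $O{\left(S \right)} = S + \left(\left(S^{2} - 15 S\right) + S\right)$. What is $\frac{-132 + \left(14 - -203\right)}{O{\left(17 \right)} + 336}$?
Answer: $\frac{85}{404} \approx 0.2104$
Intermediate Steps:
$O{\left(S \right)} = S^{2} - 13 S$ ($O{\left(S \right)} = S + \left(S^{2} - 14 S\right) = S^{2} - 13 S$)
$\frac{-132 + \left(14 - -203\right)}{O{\left(17 \right)} + 336} = \frac{-132 + \left(14 - -203\right)}{17 \left(-13 + 17\right) + 336} = \frac{-132 + \left(14 + 203\right)}{17 \cdot 4 + 336} = \frac{-132 + 217}{68 + 336} = \frac{85}{404}$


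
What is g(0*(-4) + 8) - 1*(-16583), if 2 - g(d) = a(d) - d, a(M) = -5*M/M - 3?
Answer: 16601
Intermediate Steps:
a(M) = -8 (a(M) = -5*1 - 3 = -5 - 3 = -8)
g(d) = 10 + d (g(d) = 2 - (-8 - d) = 2 + (8 + d) = 10 + d)
g(0*(-4) + 8) - 1*(-16583) = (10 + (0*(-4) + 8)) - 1*(-16583) = (10 + (0 + 8)) + 16583 = (10 + 8) + 16583 = 18 + 16583 = 16601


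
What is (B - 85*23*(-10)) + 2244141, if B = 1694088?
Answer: 3957779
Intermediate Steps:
(B - 85*23*(-10)) + 2244141 = (1694088 - 85*23*(-10)) + 2244141 = (1694088 - 1955*(-10)) + 2244141 = (1694088 + 19550) + 2244141 = 1713638 + 2244141 = 3957779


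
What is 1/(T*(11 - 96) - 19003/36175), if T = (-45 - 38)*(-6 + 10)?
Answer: 36175/1020839497 ≈ 3.5437e-5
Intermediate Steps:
T = -332 (T = -83*4 = -332)
1/(T*(11 - 96) - 19003/36175) = 1/(-332*(11 - 96) - 19003/36175) = 1/(-332*(-85) - 19003*1/36175) = 1/(28220 - 19003/36175) = 1/(1020839497/36175) = 36175/1020839497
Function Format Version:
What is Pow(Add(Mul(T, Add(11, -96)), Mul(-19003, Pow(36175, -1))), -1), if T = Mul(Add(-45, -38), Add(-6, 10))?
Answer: Rational(36175, 1020839497) ≈ 3.5437e-5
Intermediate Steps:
T = -332 (T = Mul(-83, 4) = -332)
Pow(Add(Mul(T, Add(11, -96)), Mul(-19003, Pow(36175, -1))), -1) = Pow(Add(Mul(-332, Add(11, -96)), Mul(-19003, Pow(36175, -1))), -1) = Pow(Add(Mul(-332, -85), Mul(-19003, Rational(1, 36175))), -1) = Pow(Add(28220, Rational(-19003, 36175)), -1) = Pow(Rational(1020839497, 36175), -1) = Rational(36175, 1020839497)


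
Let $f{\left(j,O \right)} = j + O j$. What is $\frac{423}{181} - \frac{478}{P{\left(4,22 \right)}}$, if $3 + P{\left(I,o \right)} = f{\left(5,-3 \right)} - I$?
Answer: $\frac{93709}{3077} \approx 30.455$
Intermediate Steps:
$P{\left(I,o \right)} = -13 - I$ ($P{\left(I,o \right)} = -3 - \left(I - 5 \left(1 - 3\right)\right) = -3 - \left(10 + I\right) = -13 - I$)
$\frac{423}{181} - \frac{478}{P{\left(4,22 \right)}} = \frac{423}{181} - \frac{478}{-13 - 4} = 423 \cdot \frac{1}{181} - \frac{478}{-13 - 4} = \frac{423}{181} - \frac{478}{-17} = \frac{423}{181} - - \frac{478}{17} = \frac{423}{181} + \frac{478}{17} = \frac{93709}{3077}$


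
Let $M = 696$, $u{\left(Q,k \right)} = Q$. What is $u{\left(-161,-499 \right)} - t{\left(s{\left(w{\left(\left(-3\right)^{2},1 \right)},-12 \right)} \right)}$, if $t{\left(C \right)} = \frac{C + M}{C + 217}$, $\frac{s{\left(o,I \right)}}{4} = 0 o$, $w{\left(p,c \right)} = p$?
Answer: $- \frac{35633}{217} \approx -164.21$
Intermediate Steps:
$s{\left(o,I \right)} = 0$ ($s{\left(o,I \right)} = 4 \cdot 0 o = 4 \cdot 0 = 0$)
$t{\left(C \right)} = \frac{696 + C}{217 + C}$ ($t{\left(C \right)} = \frac{C + 696}{C + 217} = \frac{696 + C}{217 + C}$)
$u{\left(-161,-499 \right)} - t{\left(s{\left(w{\left(\left(-3\right)^{2},1 \right)},-12 \right)} \right)} = -161 - \frac{696 + 0}{217 + 0} = -161 - \frac{1}{217} \cdot 696 = -161 - \frac{696}{217} = - \frac{35633}{217}$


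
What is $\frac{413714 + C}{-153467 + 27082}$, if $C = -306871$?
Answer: $- \frac{106843}{126385} \approx -0.84538$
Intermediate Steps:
$\frac{413714 + C}{-153467 + 27082} = \frac{413714 - 306871}{-153467 + 27082} = \frac{106843}{-126385} = 106843 \left(- \frac{1}{126385}\right) = - \frac{106843}{126385}$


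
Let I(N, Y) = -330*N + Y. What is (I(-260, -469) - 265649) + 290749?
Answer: 110431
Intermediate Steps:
I(N, Y) = Y - 330*N
(I(-260, -469) - 265649) + 290749 = ((-469 - 330*(-260)) - 265649) + 290749 = ((-469 + 85800) - 265649) + 290749 = (85331 - 265649) + 290749 = -180318 + 290749 = 110431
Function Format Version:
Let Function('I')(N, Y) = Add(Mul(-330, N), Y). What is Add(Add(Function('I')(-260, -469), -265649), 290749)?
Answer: 110431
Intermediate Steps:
Function('I')(N, Y) = Add(Y, Mul(-330, N))
Add(Add(Function('I')(-260, -469), -265649), 290749) = Add(Add(Add(-469, Mul(-330, -260)), -265649), 290749) = Add(Add(Add(-469, 85800), -265649), 290749) = Add(Add(85331, -265649), 290749) = Add(-180318, 290749) = 110431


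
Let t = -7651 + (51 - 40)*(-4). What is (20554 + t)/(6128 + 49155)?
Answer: 12859/55283 ≈ 0.23260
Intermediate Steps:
t = -7695 (t = -7651 + 11*(-4) = -7651 - 44 = -7695)
(20554 + t)/(6128 + 49155) = (20554 - 7695)/(6128 + 49155) = 12859/55283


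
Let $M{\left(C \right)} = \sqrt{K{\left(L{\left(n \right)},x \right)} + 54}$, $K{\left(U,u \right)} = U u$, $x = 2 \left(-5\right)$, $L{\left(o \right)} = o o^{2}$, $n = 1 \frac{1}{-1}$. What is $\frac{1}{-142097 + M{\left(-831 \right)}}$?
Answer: $- \frac{1}{142089} \approx -7.0378 \cdot 10^{-6}$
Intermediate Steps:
$n = -1$ ($n = 1 \left(-1\right) = -1$)
$L{\left(o \right)} = o^{3}$
$x = -10$
$M{\left(C \right)} = 8$ ($M{\left(C \right)} = \sqrt{\left(-1\right)^{3} \left(-10\right) + 54} = \sqrt{\left(-1\right) \left(-10\right) + 54} = \sqrt{10 + 54} = \sqrt{64} = 8$)
$\frac{1}{-142097 + M{\left(-831 \right)}} = \frac{1}{-142097 + 8} = \frac{1}{-142089} = - \frac{1}{142089}$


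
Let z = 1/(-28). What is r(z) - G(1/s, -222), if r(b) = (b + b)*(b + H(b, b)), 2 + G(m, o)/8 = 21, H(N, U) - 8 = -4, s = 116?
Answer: -59695/392 ≈ -152.28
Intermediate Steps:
H(N, U) = 4 (H(N, U) = 8 - 4 = 4)
G(m, o) = 152 (G(m, o) = -16 + 8*21 = -16 + 168 = 152)
z = -1/28 ≈ -0.035714
r(b) = 2*b*(4 + b) (r(b) = (b + b)*(b + 4) = (2*b)*(4 + b) = 2*b*(4 + b))
r(z) - G(1/s, -222) = 2*(-1/28)*(4 - 1/28) - 1*152 = 2*(-1/28)*(111/28) - 152 = -111/392 - 152 = -59695/392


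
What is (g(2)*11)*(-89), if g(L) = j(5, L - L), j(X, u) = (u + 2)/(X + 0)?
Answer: -1958/5 ≈ -391.60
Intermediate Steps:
j(X, u) = (2 + u)/X
g(L) = ⅖ (g(L) = (2 + (L - L))/5 = (2 + 0)/5 = (⅕)*2 = ⅖)
(g(2)*11)*(-89) = ((⅖)*11)*(-89) = (22/5)*(-89) = -1958/5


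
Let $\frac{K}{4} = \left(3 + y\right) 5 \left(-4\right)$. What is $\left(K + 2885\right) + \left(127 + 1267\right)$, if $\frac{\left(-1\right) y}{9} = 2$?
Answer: $5479$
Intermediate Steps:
$y = -18$ ($y = \left(-9\right) 2 = -18$)
$K = 1200$ ($K = 4 \left(3 - 18\right) 5 \left(-4\right) = 4 \left(-15\right) 5 \left(-4\right) = 4 \left(\left(-75\right) \left(-4\right)\right) = 4 \cdot 300 = 1200$)
$\left(K + 2885\right) + \left(127 + 1267\right) = \left(1200 + 2885\right) + \left(127 + 1267\right) = 4085 + 1394 = 5479$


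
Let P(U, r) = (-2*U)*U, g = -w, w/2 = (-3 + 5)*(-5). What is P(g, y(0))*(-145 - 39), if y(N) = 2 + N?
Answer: 147200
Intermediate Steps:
w = -20 (w = 2*((-3 + 5)*(-5)) = 2*(2*(-5)) = 2*(-10) = -20)
g = 20 (g = -1*(-20) = 20)
P(U, r) = -2*U**2
P(g, y(0))*(-145 - 39) = (-2*20**2)*(-145 - 39) = -2*400*(-184) = -800*(-184) = 147200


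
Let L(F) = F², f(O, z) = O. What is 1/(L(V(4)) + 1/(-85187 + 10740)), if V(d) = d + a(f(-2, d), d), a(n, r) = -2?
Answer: 74447/297787 ≈ 0.25000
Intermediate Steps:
V(d) = -2 + d (V(d) = d - 2 = -2 + d)
1/(L(V(4)) + 1/(-85187 + 10740)) = 1/((-2 + 4)² + 1/(-85187 + 10740)) = 1/(2² + 1/(-74447)) = 1/(4 - 1/74447) = 1/(297787/74447) = 74447/297787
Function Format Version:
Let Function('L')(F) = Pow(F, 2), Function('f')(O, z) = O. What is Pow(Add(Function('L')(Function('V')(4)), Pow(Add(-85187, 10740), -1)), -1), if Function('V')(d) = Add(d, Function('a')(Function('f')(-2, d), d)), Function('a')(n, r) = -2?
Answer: Rational(74447, 297787) ≈ 0.25000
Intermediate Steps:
Function('V')(d) = Add(-2, d) (Function('V')(d) = Add(d, -2) = Add(-2, d))
Pow(Add(Function('L')(Function('V')(4)), Pow(Add(-85187, 10740), -1)), -1) = Pow(Add(Pow(Add(-2, 4), 2), Pow(Add(-85187, 10740), -1)), -1) = Pow(Add(Pow(2, 2), Pow(-74447, -1)), -1) = Pow(Add(4, Rational(-1, 74447)), -1) = Pow(Rational(297787, 74447), -1) = Rational(74447, 297787)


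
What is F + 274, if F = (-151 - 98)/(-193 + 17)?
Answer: 48473/176 ≈ 275.41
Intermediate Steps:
F = 249/176 (F = -249/(-176) = -249*(-1/176) = 249/176 ≈ 1.4148)
F + 274 = 249/176 + 274 = 48473/176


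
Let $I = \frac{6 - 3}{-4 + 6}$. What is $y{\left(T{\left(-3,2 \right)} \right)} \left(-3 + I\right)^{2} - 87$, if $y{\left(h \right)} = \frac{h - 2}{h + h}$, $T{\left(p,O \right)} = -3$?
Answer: $- \frac{681}{8} \approx -85.125$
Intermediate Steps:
$I = \frac{3}{2} \approx 1.5$
$y{\left(h \right)} = \frac{-2 + h}{2 h}$
$y{\left(T{\left(-3,2 \right)} \right)} \left(-3 + I\right)^{2} - 87 = \frac{-2 - 3}{2 \left(-3\right)} \left(-3 + \frac{3}{2}\right)^{2} - 87 = \frac{1}{2} \left(- \frac{1}{3}\right) \left(-5\right) \left(- \frac{3}{2}\right)^{2} - 87 = \frac{5}{6} \cdot \frac{9}{4} - 87 = \frac{15}{8} - 87 = - \frac{681}{8}$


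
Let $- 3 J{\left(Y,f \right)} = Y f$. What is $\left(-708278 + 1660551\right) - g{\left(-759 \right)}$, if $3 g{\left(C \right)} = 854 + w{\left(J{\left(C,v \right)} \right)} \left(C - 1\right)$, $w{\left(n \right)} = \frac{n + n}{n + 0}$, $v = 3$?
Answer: $952495$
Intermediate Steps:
$J{\left(Y,f \right)} = - \frac{Y f}{3}$
$w{\left(n \right)} = 2$ ($w{\left(n \right)} = \frac{2 n}{n} = 2$)
$g{\left(C \right)} = 284 + \frac{2 C}{3}$ ($g{\left(C \right)} = \frac{854 + 2 \left(C - 1\right)}{3} = \frac{854 + 2 \left(-1 + C\right)}{3} = \frac{854 + \left(-2 + 2 C\right)}{3} = \frac{852 + 2 C}{3} = 284 + \frac{2 C}{3}$)
$\left(-708278 + 1660551\right) - g{\left(-759 \right)} = \left(-708278 + 1660551\right) - \left(284 + \frac{2}{3} \left(-759\right)\right) = 952273 - \left(284 - 506\right) = 952273 - -222 = 952273 + 222 = 952495$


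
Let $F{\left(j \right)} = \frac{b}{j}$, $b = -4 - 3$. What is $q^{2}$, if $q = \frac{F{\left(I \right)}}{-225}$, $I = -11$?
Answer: $\frac{49}{6125625} \approx 7.9992 \cdot 10^{-6}$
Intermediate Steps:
$b = -7$
$F{\left(j \right)} = - \frac{7}{j}$
$q = - \frac{7}{2475}$ ($q = \frac{\left(-7\right) \frac{1}{-11}}{-225} = \left(-7\right) \left(- \frac{1}{11}\right) \left(- \frac{1}{225}\right) = \frac{7}{11} \left(- \frac{1}{225}\right) = - \frac{7}{2475} \approx -0.0028283$)
$q^{2} = \left(- \frac{7}{2475}\right)^{2} = \frac{49}{6125625}$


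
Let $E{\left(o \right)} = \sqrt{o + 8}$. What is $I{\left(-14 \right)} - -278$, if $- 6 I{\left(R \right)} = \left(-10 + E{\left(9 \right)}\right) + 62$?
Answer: $\frac{808}{3} - \frac{\sqrt{17}}{6} \approx 268.65$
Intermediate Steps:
$E{\left(o \right)} = \sqrt{8 + o}$
$I{\left(R \right)} = - \frac{26}{3} - \frac{\sqrt{17}}{6}$ ($I{\left(R \right)} = - \frac{\left(-10 + \sqrt{8 + 9}\right) + 62}{6} = - \frac{\left(-10 + \sqrt{17}\right) + 62}{6} = - \frac{52 + \sqrt{17}}{6} = - \frac{26}{3} - \frac{\sqrt{17}}{6}$)
$I{\left(-14 \right)} - -278 = \left(- \frac{26}{3} - \frac{\sqrt{17}}{6}\right) - -278 = \left(- \frac{26}{3} - \frac{\sqrt{17}}{6}\right) + 278 = \frac{808}{3} - \frac{\sqrt{17}}{6}$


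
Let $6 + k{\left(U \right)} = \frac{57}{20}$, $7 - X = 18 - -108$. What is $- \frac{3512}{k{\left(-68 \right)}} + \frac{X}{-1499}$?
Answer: $\frac{105297257}{94437} \approx 1115.0$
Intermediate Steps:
$X = -119$ ($X = 7 - \left(18 - -108\right) = 7 - \left(18 + 108\right) = 7 - 126 = -119$)
$k{\left(U \right)} = - \frac{63}{20}$ ($k{\left(U \right)} = -6 + \frac{57}{20} = - \frac{63}{20}$)
$- \frac{3512}{k{\left(-68 \right)}} + \frac{X}{-1499} = - \frac{3512}{- \frac{63}{20}} - \frac{119}{-1499} = \left(-3512\right) \left(- \frac{20}{63}\right) - - \frac{119}{1499} = \frac{70240}{63} + \frac{119}{1499} = \frac{105297257}{94437}$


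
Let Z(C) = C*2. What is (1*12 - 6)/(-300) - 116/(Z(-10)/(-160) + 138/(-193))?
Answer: 8954289/45550 ≈ 196.58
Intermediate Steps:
Z(C) = 2*C
(1*12 - 6)/(-300) - 116/(Z(-10)/(-160) + 138/(-193)) = (1*12 - 6)/(-300) - 116/((2*(-10))/(-160) + 138/(-193)) = (12 - 6)*(-1/300) - 116/(-20*(-1/160) + 138*(-1/193)) = 6*(-1/300) - 116/(⅛ - 138/193) = -1/50 - 116/(-911/1544) = -1/50 - 116*(-1544/911) = -1/50 + 179104/911 = 8954289/45550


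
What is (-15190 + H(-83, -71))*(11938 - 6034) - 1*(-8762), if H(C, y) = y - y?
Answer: -89672998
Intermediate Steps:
H(C, y) = 0
(-15190 + H(-83, -71))*(11938 - 6034) - 1*(-8762) = (-15190 + 0)*(11938 - 6034) - 1*(-8762) = -15190*5904 + 8762 = -89681760 + 8762 = -89672998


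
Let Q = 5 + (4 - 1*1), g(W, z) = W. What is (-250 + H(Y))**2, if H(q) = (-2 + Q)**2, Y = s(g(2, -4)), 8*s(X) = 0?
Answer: 45796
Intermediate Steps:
s(X) = 0 (s(X) = (1/8)*0 = 0)
Q = 8 (Q = 5 + (4 - 1) = 5 + 3 = 8)
Y = 0
H(q) = 36 (H(q) = (-2 + 8)**2 = 6**2 = 36)
(-250 + H(Y))**2 = (-250 + 36)**2 = (-214)**2 = 45796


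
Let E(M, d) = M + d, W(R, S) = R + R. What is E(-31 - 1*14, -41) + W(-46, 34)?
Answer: -178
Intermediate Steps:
W(R, S) = 2*R
E(-31 - 1*14, -41) + W(-46, 34) = ((-31 - 1*14) - 41) + 2*(-46) = ((-31 - 14) - 41) - 92 = (-45 - 41) - 92 = -86 - 92 = -178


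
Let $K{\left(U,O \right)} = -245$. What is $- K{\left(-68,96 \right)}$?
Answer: $245$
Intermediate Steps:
$- K{\left(-68,96 \right)} = \left(-1\right) \left(-245\right) = 245$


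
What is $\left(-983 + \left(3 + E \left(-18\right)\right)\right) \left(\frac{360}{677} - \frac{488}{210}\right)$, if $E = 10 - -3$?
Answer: $\frac{154649032}{71085} \approx 2175.6$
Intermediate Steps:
$E = 13$ ($E = 10 + 3 = 13$)
$\left(-983 + \left(3 + E \left(-18\right)\right)\right) \left(\frac{360}{677} - \frac{488}{210}\right) = \left(-983 + \left(3 + 13 \left(-18\right)\right)\right) \left(\frac{360}{677} - \frac{488}{210}\right) = \left(-983 + \left(3 - 234\right)\right) \left(360 \cdot \frac{1}{677} - \frac{244}{105}\right) = \left(-983 - 231\right) \left(\frac{360}{677} - \frac{244}{105}\right) = \left(-1214\right) \left(- \frac{127388}{71085}\right) = \frac{154649032}{71085}$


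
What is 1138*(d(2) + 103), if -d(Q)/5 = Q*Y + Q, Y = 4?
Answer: 60314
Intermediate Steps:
d(Q) = -25*Q (d(Q) = -5*(Q*4 + Q) = -5*(4*Q + Q) = -25*Q)
1138*(d(2) + 103) = 1138*(-25*2 + 103) = 1138*(-50 + 103) = 1138*53 = 60314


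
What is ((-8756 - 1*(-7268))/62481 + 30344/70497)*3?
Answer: 597007976/489413673 ≈ 1.2198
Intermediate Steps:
((-8756 - 1*(-7268))/62481 + 30344/70497)*3 = ((-8756 + 7268)*(1/62481) + 30344*(1/70497))*3 = (-1488*1/62481 + 30344/70497)*3 = (-496/20827 + 30344/70497)*3 = (597007976/1468241019)*3 = 597007976/489413673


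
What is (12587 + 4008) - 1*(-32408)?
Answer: 49003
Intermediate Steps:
(12587 + 4008) - 1*(-32408) = 16595 + 32408 = 49003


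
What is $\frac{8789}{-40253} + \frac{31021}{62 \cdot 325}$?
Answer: $\frac{1071589963}{811097950} \approx 1.3212$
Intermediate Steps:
$\frac{8789}{-40253} + \frac{31021}{62 \cdot 325} = 8789 \left(- \frac{1}{40253}\right) + \frac{31021}{20150} = - \frac{8789}{40253} + 31021 \cdot \frac{1}{20150} = - \frac{8789}{40253} + \frac{31021}{20150} = \frac{1071589963}{811097950}$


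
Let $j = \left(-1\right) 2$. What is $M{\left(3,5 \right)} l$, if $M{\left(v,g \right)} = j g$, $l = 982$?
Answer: $-9820$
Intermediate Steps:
$j = -2$
$M{\left(v,g \right)} = - 2 g$
$M{\left(3,5 \right)} l = \left(-2\right) 5 \cdot 982 = \left(-10\right) 982 = -9820$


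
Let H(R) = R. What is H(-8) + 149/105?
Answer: -691/105 ≈ -6.5810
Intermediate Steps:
H(-8) + 149/105 = -8 + 149/105 = -691/105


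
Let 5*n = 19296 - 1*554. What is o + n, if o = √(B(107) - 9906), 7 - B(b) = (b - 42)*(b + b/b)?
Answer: 18742/5 + I*√16919 ≈ 3748.4 + 130.07*I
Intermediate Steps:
B(b) = 7 - (1 + b)*(-42 + b) (B(b) = 7 - (b - 42)*(b + b/b) = 7 - (-42 + b)*(b + 1) = 7 - (-42 + b)*(1 + b) = 7 - (1 + b)*(-42 + b))
o = I*√16919 (o = √((49 - 1*107² + 41*107) - 9906) = √((49 - 1*11449 + 4387) - 9906) = √((49 - 11449 + 4387) - 9906) = √(-7013 - 9906) = √(-16919) = I*√16919 ≈ 130.07*I)
n = 18742/5 (n = (19296 - 1*554)/5 = (19296 - 554)/5 = (⅕)*18742 = 18742/5 ≈ 3748.4)
o + n = I*√16919 + 18742/5 = 18742/5 + I*√16919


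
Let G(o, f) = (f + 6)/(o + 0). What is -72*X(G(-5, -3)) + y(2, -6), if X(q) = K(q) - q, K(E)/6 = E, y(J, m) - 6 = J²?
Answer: 226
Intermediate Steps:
y(J, m) = 6 + J²
K(E) = 6*E
G(o, f) = (6 + f)/o
X(q) = 5*q (X(q) = 6*q - q = 5*q)
-72*X(G(-5, -3)) + y(2, -6) = -360*(6 - 3)/(-5) + (6 + 2²) = -360*(-⅕*3) + (6 + 4) = -360*(-3)/5 + 10 = -72*(-3) + 10 = 216 + 10 = 226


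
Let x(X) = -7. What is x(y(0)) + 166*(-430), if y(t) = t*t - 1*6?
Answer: -71387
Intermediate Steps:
y(t) = -6 + t² (y(t) = t² - 6 = -6 + t²)
x(y(0)) + 166*(-430) = -7 + 166*(-430) = -7 - 71380 = -71387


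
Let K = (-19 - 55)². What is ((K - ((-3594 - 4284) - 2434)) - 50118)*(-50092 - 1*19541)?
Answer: 2390500890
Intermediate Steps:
K = 5476 (K = (-74)² = 5476)
((K - ((-3594 - 4284) - 2434)) - 50118)*(-50092 - 1*19541) = ((5476 - ((-3594 - 4284) - 2434)) - 50118)*(-50092 - 1*19541) = ((5476 - (-7878 - 2434)) - 50118)*(-50092 - 19541) = ((5476 - 1*(-10312)) - 50118)*(-69633) = ((5476 + 10312) - 50118)*(-69633) = (15788 - 50118)*(-69633) = -34330*(-69633) = 2390500890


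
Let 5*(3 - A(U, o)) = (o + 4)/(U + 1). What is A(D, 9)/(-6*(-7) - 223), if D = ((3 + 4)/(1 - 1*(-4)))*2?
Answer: -44/3439 ≈ -0.012794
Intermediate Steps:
D = 14/5 (D = (7/(1 + 4))*2 = (7/5)*2 = 14/5 ≈ 2.8000)
A(U, o) = 3 - (4 + o)/(5*(1 + U)) (A(U, o) = 3 - (o + 4)/(5*(U + 1)) = 3 - (4 + o)/(5*(1 + U)))
A(D, 9)/(-6*(-7) - 223) = ((11 - 1*9 + 15*(14/5))/(5*(1 + 14/5)))/(-6*(-7) - 223) = ((11 - 9 + 42)/(5*(19/5)))/(42 - 223) = ((⅕)*(5/19)*44)/(-181) = -1/181*44/19 = -44/3439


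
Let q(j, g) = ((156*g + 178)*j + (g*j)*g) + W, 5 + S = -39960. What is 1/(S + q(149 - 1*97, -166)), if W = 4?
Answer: 1/55615 ≈ 1.7981e-5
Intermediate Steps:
S = -39965 (S = -5 - 39960 = -39965)
q(j, g) = 4 + j*g² + j*(178 + 156*g) (q(j, g) = ((156*g + 178)*j + (g*j)*g) + 4 = ((178 + 156*g)*j + j*g²) + 4 = (j*(178 + 156*g) + j*g²) + 4 = (j*g² + j*(178 + 156*g)) + 4 = 4 + j*g² + j*(178 + 156*g))
1/(S + q(149 - 1*97, -166)) = 1/(-39965 + (4 + 178*(149 - 1*97) + (149 - 1*97)*(-166)² + 156*(-166)*(149 - 1*97))) = 1/(-39965 + (4 + 178*(149 - 97) + (149 - 97)*27556 + 156*(-166)*(149 - 97))) = 1/(-39965 + (4 + 178*52 + 52*27556 + 156*(-166)*52)) = 1/(-39965 + (4 + 9256 + 1432912 - 1346592)) = 1/(-39965 + 95580) = 1/55615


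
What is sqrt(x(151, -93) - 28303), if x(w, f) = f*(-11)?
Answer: 4*I*sqrt(1705) ≈ 165.17*I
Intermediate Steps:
x(w, f) = -11*f
sqrt(x(151, -93) - 28303) = sqrt(-11*(-93) - 28303) = sqrt(1023 - 28303) = sqrt(-27280) = 4*I*sqrt(1705)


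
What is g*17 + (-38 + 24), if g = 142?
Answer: 2400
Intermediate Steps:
g*17 + (-38 + 24) = 142*17 + (-38 + 24) = 2414 - 14 = 2400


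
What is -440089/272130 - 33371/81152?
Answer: -22397676379/11041946880 ≈ -2.0284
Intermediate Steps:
-440089/272130 - 33371/81152 = -22397676379/11041946880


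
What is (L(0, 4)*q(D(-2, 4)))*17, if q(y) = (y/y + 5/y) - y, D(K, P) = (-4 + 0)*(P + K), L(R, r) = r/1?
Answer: 1139/2 ≈ 569.50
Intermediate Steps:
L(R, r) = r (L(R, r) = r*1 = r)
D(K, P) = -4*K - 4*P (D(K, P) = -4*(K + P) = -4*K - 4*P)
q(y) = 1 - y + 5/y (q(y) = (1 + 5/y) - y = 1 - y + 5/y)
(L(0, 4)*q(D(-2, 4)))*17 = (4*(1 - (-4*(-2) - 4*4) + 5/(-4*(-2) - 4*4)))*17 = (4*(1 - (8 - 16) + 5/(8 - 16)))*17 = (4*(1 - 1*(-8) + 5/(-8)))*17 = (4*(1 + 8 + 5*(-⅛)))*17 = (4*(1 + 8 - 5/8))*17 = (4*(67/8))*17 = (67/2)*17 = 1139/2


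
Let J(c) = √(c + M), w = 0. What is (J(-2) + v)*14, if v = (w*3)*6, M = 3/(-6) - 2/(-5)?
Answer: 7*I*√210/5 ≈ 20.288*I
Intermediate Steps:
M = -⅒ (M = 3*(-⅙) - 2*(-⅕) = -½ + ⅖ = -⅒ ≈ -0.10000)
J(c) = √(-⅒ + c) (J(c) = √(c - ⅒) = √(-⅒ + c))
v = 0 (v = (0*3)*6 = 0*6 = 0)
(J(-2) + v)*14 = (√(-10 + 100*(-2))/10 + 0)*14 = (√(-10 - 200)/10 + 0)*14 = (√(-210)/10 + 0)*14 = ((I*√210)/10 + 0)*14 = (I*√210/10 + 0)*14 = (I*√210/10)*14 = 7*I*√210/5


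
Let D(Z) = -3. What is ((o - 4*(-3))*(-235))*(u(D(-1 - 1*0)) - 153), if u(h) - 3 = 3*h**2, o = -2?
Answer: 289050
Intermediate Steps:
u(h) = 3 + 3*h**2
((o - 4*(-3))*(-235))*(u(D(-1 - 1*0)) - 153) = ((-2 - 4*(-3))*(-235))*((3 + 3*(-3)**2) - 153) = ((-2 + 12)*(-235))*((3 + 3*9) - 153) = (10*(-235))*((3 + 27) - 153) = -2350*(30 - 153) = -2350*(-123) = 289050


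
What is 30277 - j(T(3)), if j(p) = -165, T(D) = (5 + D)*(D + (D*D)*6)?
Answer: 30442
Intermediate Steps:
T(D) = (5 + D)*(D + 6*D²) (T(D) = (5 + D)*(D + D²*6) = (5 + D)*(D + 6*D²))
30277 - j(T(3)) = 30277 - 1*(-165) = 30277 + 165 = 30442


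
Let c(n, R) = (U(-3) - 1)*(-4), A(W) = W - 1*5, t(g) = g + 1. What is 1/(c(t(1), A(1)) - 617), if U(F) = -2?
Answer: -1/605 ≈ -0.0016529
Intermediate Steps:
t(g) = 1 + g
A(W) = -5 + W (A(W) = W - 5 = -5 + W)
c(n, R) = 12 (c(n, R) = (-2 - 1)*(-4) = -3*(-4) = 12)
1/(c(t(1), A(1)) - 617) = 1/(12 - 617) = 1/(-605) = -1/605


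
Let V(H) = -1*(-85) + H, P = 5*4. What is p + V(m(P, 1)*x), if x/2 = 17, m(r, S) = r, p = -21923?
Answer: -21158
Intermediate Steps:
P = 20
x = 34 (x = 2*17 = 34)
V(H) = 85 + H
p + V(m(P, 1)*x) = -21923 + (85 + 20*34) = -21923 + (85 + 680) = -21923 + 765 = -21158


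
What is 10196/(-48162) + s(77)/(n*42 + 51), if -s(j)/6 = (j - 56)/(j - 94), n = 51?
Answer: -62341444/299254587 ≈ -0.20832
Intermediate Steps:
s(j) = -6*(-56 + j)/(-94 + j) (s(j) = -6*(j - 56)/(j - 94) = -6*(-56 + j)/(-94 + j))
10196/(-48162) + s(77)/(n*42 + 51) = 10196/(-48162) + (6*(56 - 1*77)/(-94 + 77))/(51*42 + 51) = 10196*(-1/48162) + (6*(56 - 77)/(-17))/(2142 + 51) = -5098/24081 + (6*(-1/17)*(-21))/2193 = -5098/24081 + (126/17)*(1/2193) = -5098/24081 + 42/12427 = -62341444/299254587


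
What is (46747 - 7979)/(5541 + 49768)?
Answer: 38768/55309 ≈ 0.70093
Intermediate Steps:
(46747 - 7979)/(5541 + 49768) = 38768/55309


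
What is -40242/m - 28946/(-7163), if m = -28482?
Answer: 185448903/34002761 ≈ 5.4539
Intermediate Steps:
-40242/m - 28946/(-7163) = -40242/(-28482) - 28946/(-7163) = -40242*(-1/28482) - 28946*(-1/7163) = 6707/4747 + 28946/7163 = 185448903/34002761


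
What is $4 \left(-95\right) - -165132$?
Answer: $164752$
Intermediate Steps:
$4 \left(-95\right) - -165132 = -380 + 165132 = 164752$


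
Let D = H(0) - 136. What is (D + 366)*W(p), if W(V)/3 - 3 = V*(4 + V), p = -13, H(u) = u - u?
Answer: 82800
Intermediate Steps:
H(u) = 0
D = -136 (D = 0 - 136 = -136)
W(V) = 9 + 3*V*(4 + V) (W(V) = 9 + 3*(V*(4 + V)) = 9 + 3*V*(4 + V))
(D + 366)*W(p) = (-136 + 366)*(9 + 3*(-13)² + 12*(-13)) = 230*(9 + 3*169 - 156) = 230*(9 + 507 - 156) = 230*360 = 82800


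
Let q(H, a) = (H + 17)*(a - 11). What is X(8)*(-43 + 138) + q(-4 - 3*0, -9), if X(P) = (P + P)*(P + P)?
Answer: 24060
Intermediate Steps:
X(P) = 4*P**2 (X(P) = (2*P)*(2*P) = 4*P**2)
q(H, a) = (-11 + a)*(17 + H) (q(H, a) = (17 + H)*(-11 + a) = (-11 + a)*(17 + H))
X(8)*(-43 + 138) + q(-4 - 3*0, -9) = (4*8**2)*(-43 + 138) + (-187 - 11*(-4 - 3*0) + 17*(-9) + (-4 - 3*0)*(-9)) = (4*64)*95 + (-187 - 11*(-4 - 1*0) - 153 + (-4 - 1*0)*(-9)) = 256*95 + (-187 - 11*(-4 + 0) - 153 + (-4 + 0)*(-9)) = 24320 + (-187 - 11*(-4) - 153 - 4*(-9)) = 24320 + (-187 + 44 - 153 + 36) = 24320 - 260 = 24060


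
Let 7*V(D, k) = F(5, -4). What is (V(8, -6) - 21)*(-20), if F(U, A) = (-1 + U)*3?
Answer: 2700/7 ≈ 385.71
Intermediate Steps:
F(U, A) = -3 + 3*U
V(D, k) = 12/7 (V(D, k) = (-3 + 3*5)/7 = (-3 + 15)/7 = (⅐)*12 = 12/7)
(V(8, -6) - 21)*(-20) = (12/7 - 21)*(-20) = -135/7*(-20) = 2700/7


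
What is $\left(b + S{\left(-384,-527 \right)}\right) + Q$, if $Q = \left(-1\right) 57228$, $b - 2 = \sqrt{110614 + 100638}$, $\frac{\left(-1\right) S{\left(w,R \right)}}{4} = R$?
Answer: $-55118 + 2 \sqrt{52813} \approx -54658.0$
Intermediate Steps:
$S{\left(w,R \right)} = - 4 R$
$b = 2 + 2 \sqrt{52813}$ ($b = 2 + \sqrt{110614 + 100638} = 2 + \sqrt{211252} = 2 + 2 \sqrt{52813} \approx 461.62$)
$Q = -57228$
$\left(b + S{\left(-384,-527 \right)}\right) + Q = \left(\left(2 + 2 \sqrt{52813}\right) - -2108\right) - 57228 = \left(\left(2 + 2 \sqrt{52813}\right) + 2108\right) - 57228 = \left(2110 + 2 \sqrt{52813}\right) - 57228 = -55118 + 2 \sqrt{52813}$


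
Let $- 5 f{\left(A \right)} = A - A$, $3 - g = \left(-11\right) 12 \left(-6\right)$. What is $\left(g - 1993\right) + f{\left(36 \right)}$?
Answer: $-2782$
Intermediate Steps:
$g = -789$ ($g = 3 - \left(-11\right) 12 \left(-6\right) = 3 - \left(-132\right) \left(-6\right) = 3 - 792 = -789$)
$f{\left(A \right)} = 0$ ($f{\left(A \right)} = - \frac{A - A}{5} = \left(- \frac{1}{5}\right) 0 = 0$)
$\left(g - 1993\right) + f{\left(36 \right)} = \left(-789 - 1993\right) + 0 = -2782 + 0 = -2782$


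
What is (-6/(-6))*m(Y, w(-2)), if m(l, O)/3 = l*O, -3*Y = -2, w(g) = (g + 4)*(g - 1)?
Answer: -12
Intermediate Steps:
w(g) = (-1 + g)*(4 + g) (w(g) = (4 + g)*(-1 + g) = (-1 + g)*(4 + g))
Y = ⅔ (Y = -⅓*(-2) = ⅔ ≈ 0.66667)
m(l, O) = 3*O*l (m(l, O) = 3*(l*O) = 3*(O*l) = 3*O*l)
(-6/(-6))*m(Y, w(-2)) = (-6/(-6))*(3*(-4 + (-2)² + 3*(-2))*(⅔)) = (-6*(-1)/6)*(3*(-4 + 4 - 6)*(⅔)) = (-1*(-1))*(3*(-6)*(⅔)) = 1*(-12) = -12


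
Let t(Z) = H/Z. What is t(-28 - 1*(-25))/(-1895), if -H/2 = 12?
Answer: -8/1895 ≈ -0.0042216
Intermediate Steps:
H = -24 (H = -2*12 = -24)
t(Z) = -24/Z
t(-28 - 1*(-25))/(-1895) = -24/(-28 - 1*(-25))/(-1895) = -24/(-28 + 25)*(-1/1895) = -24/(-3)*(-1/1895) = -24*(-⅓)*(-1/1895) = 8*(-1/1895) = -8/1895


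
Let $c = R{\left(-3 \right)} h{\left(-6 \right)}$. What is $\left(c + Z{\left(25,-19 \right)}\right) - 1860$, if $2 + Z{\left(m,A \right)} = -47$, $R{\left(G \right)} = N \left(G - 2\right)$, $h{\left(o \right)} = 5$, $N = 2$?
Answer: $-1959$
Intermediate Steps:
$R{\left(G \right)} = -4 + 2 G$ ($R{\left(G \right)} = 2 \left(G - 2\right) = 2 \left(-2 + G\right) = -4 + 2 G$)
$c = -50$ ($c = \left(-4 + 2 \left(-3\right)\right) 5 = \left(-4 - 6\right) 5 = \left(-10\right) 5 = -50$)
$Z{\left(m,A \right)} = -49$ ($Z{\left(m,A \right)} = -2 - 47 = -49$)
$\left(c + Z{\left(25,-19 \right)}\right) - 1860 = \left(-50 - 49\right) - 1860 = -99 - 1860 = -1959$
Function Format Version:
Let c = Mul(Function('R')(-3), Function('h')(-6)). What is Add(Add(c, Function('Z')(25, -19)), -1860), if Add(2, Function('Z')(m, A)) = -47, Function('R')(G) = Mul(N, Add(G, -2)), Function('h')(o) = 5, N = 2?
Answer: -1959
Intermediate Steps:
Function('R')(G) = Add(-4, Mul(2, G)) (Function('R')(G) = Mul(2, Add(G, -2)) = Mul(2, Add(-2, G)) = Add(-4, Mul(2, G)))
c = -50 (c = Mul(Add(-4, Mul(2, -3)), 5) = Mul(Add(-4, -6), 5) = Mul(-10, 5) = -50)
Function('Z')(m, A) = -49 (Function('Z')(m, A) = Add(-2, -47) = -49)
Add(Add(c, Function('Z')(25, -19)), -1860) = Add(Add(-50, -49), -1860) = Add(-99, -1860) = -1959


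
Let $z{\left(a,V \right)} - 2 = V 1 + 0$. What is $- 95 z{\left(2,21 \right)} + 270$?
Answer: $-1915$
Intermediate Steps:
$z{\left(a,V \right)} = 2 + V$ ($z{\left(a,V \right)} = 2 + \left(V 1 + 0\right) = 2 + \left(V + 0\right) = 2 + V$)
$- 95 z{\left(2,21 \right)} + 270 = - 95 \left(2 + 21\right) + 270 = \left(-95\right) 23 + 270 = -2185 + 270 = -1915$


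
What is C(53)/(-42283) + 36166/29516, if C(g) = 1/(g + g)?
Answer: 20261988769/16536331621 ≈ 1.2253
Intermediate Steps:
C(g) = 1/(2*g)
C(53)/(-42283) + 36166/29516 = ((½)/53)/(-42283) + 36166/29516 = ((½)*(1/53))*(-1/42283) + 36166*(1/29516) = (1/106)*(-1/42283) + 18083/14758 = -1/4481998 + 18083/14758 = 20261988769/16536331621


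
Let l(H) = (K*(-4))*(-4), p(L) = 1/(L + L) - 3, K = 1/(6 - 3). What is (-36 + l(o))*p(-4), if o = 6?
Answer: 575/6 ≈ 95.833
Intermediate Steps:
K = ⅓ (K = 1/3 = ⅓ ≈ 0.33333)
p(L) = -3 + 1/(2*L) (p(L) = 1/(2*L) - 3 = -3 + 1/(2*L))
l(H) = 16/3 (l(H) = ((⅓)*(-4))*(-4) = -4/3*(-4) = 16/3)
(-36 + l(o))*p(-4) = (-36 + 16/3)*(-3 + (½)/(-4)) = -92*(-3 + (½)*(-¼))/3 = -92*(-3 - ⅛)/3 = -92/3*(-25/8) = 575/6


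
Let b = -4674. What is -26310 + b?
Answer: -30984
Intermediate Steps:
-26310 + b = -26310 - 4674 = -30984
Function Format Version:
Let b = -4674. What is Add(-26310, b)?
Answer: -30984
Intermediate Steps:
Add(-26310, b) = Add(-26310, -4674) = -30984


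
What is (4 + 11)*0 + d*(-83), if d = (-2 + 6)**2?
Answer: -1328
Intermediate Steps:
d = 16 (d = 4**2 = 16)
(4 + 11)*0 + d*(-83) = (4 + 11)*0 + 16*(-83) = 15*0 - 1328 = 0 - 1328 = -1328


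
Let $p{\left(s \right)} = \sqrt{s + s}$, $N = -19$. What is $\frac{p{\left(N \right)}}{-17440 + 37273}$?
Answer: $\frac{i \sqrt{38}}{19833} \approx 0.00031082 i$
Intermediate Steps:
$p{\left(s \right)} = \sqrt{2} \sqrt{s}$ ($p{\left(s \right)} = \sqrt{2 s} = \sqrt{2} \sqrt{s}$)
$\frac{p{\left(N \right)}}{-17440 + 37273} = \frac{\sqrt{2} \sqrt{-19}}{-17440 + 37273} = \frac{\sqrt{2} i \sqrt{19}}{19833} = i \sqrt{38} \cdot \frac{1}{19833} = \frac{i \sqrt{38}}{19833}$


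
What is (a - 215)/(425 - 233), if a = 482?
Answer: 89/64 ≈ 1.3906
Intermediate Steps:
(a - 215)/(425 - 233) = (482 - 215)/(425 - 233) = 267/192 = 267*(1/192) = 89/64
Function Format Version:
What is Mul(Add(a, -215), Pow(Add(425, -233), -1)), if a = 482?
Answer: Rational(89, 64) ≈ 1.3906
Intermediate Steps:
Mul(Add(a, -215), Pow(Add(425, -233), -1)) = Mul(Add(482, -215), Pow(Add(425, -233), -1)) = Mul(267, Pow(192, -1)) = Mul(267, Rational(1, 192)) = Rational(89, 64)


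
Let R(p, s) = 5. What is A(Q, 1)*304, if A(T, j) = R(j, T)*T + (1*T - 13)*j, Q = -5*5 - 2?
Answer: -53200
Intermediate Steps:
Q = -27 (Q = -25 - 2 = -27)
A(T, j) = 5*T + j*(-13 + T) (A(T, j) = 5*T + (1*T - 13)*j = 5*T + (T - 13)*j = 5*T + (-13 + T)*j = 5*T + j*(-13 + T))
A(Q, 1)*304 = (-13*1 + 5*(-27) - 27*1)*304 = (-13 - 135 - 27)*304 = -175*304 = -53200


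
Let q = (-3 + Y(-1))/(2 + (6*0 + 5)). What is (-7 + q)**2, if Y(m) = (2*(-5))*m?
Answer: 36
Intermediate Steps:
Y(m) = -10*m
q = 1 (q = (-3 - 10*(-1))/(2 + (6*0 + 5)) = (-3 + 10)/(2 + (0 + 5)) = 7/(2 + 5) = 7/7 = 7*(1/7) = 1)
(-7 + q)**2 = (-7 + 1)**2 = (-6)**2 = 36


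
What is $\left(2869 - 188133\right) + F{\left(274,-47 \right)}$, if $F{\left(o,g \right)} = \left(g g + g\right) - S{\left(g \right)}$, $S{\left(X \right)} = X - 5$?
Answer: $-183050$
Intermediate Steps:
$S{\left(X \right)} = -5 + X$
$F{\left(o,g \right)} = 5 + g^{2}$ ($F{\left(o,g \right)} = \left(g g + g\right) - \left(-5 + g\right) = \left(g^{2} + g\right) - \left(-5 + g\right) = \left(g + g^{2}\right) - \left(-5 + g\right) = 5 + g^{2}$)
$\left(2869 - 188133\right) + F{\left(274,-47 \right)} = \left(2869 - 188133\right) + \left(5 + \left(-47\right)^{2}\right) = -185264 + \left(5 + 2209\right) = -185264 + 2214 = -183050$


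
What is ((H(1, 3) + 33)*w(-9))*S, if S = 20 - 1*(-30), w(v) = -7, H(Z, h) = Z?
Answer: -11900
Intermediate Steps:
S = 50 (S = 20 + 30 = 50)
((H(1, 3) + 33)*w(-9))*S = ((1 + 33)*(-7))*50 = (34*(-7))*50 = -238*50 = -11900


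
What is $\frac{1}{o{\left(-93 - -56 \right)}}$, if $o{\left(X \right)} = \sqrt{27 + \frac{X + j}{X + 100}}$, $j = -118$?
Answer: $\frac{3 \sqrt{10822}}{1546} \approx 0.20187$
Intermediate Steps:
$o{\left(X \right)} = \sqrt{27 + \frac{-118 + X}{100 + X}}$ ($o{\left(X \right)} = \sqrt{27 + \frac{X - 118}{X + 100}} = \sqrt{27 + \frac{-118 + X}{100 + X}}$)
$\frac{1}{o{\left(-93 - -56 \right)}} = \frac{1}{\sqrt{2} \sqrt{\frac{1291 + 14 \left(-93 - -56\right)}{100 - 37}}} = \frac{1}{\sqrt{2} \sqrt{\frac{1291 + 14 \left(-93 + 56\right)}{100 + \left(-93 + 56\right)}}} = \frac{1}{\sqrt{2} \sqrt{\frac{1291 + 14 \left(-37\right)}{100 - 37}}} = \frac{1}{\sqrt{2} \sqrt{\frac{1291 - 518}{63}}} = \frac{1}{\sqrt{2} \sqrt{\frac{1}{63} \cdot 773}} = \frac{1}{\sqrt{2} \sqrt{\frac{773}{63}}} = \frac{1}{\sqrt{2} \frac{\sqrt{5411}}{21}} = \frac{1}{\frac{1}{21} \sqrt{10822}} = \frac{3 \sqrt{10822}}{1546}$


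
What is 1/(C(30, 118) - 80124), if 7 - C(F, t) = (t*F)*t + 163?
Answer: -1/498000 ≈ -2.0080e-6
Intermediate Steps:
C(F, t) = -156 - F*t² (C(F, t) = 7 - ((t*F)*t + 163) = 7 - ((F*t)*t + 163) = 7 - (F*t² + 163) = 7 - (163 + F*t²) = 7 + (-163 - F*t²) = -156 - F*t²)
1/(C(30, 118) - 80124) = 1/((-156 - 1*30*118²) - 80124) = 1/((-156 - 1*30*13924) - 80124) = 1/((-156 - 417720) - 80124) = 1/(-417876 - 80124) = 1/(-498000) = -1/498000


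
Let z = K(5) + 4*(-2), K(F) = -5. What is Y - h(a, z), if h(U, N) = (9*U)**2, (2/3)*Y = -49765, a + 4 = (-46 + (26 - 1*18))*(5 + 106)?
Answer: -2887845303/2 ≈ -1.4439e+9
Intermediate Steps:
a = -4222 (a = -4 + (-46 + (26 - 1*18))*(5 + 106) = -4 + (-46 + (26 - 18))*111 = -4 + (-46 + 8)*111 = -4 - 38*111 = -4 - 4218 = -4222)
Y = -149295/2 (Y = (3/2)*(-49765) = -149295/2 ≈ -74648.)
z = -13 (z = -5 + 4*(-2) = -5 - 8 = -13)
h(U, N) = 81*U**2
Y - h(a, z) = -149295/2 - 81*(-4222)**2 = -149295/2 - 81*17825284 = -149295/2 - 1*1443848004 = -149295/2 - 1443848004 = -2887845303/2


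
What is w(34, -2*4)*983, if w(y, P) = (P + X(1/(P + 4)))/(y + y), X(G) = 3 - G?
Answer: -18677/272 ≈ -68.665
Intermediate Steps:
w(y, P) = (3 + P - 1/(4 + P))/(2*y) (w(y, P) = (P + (3 - 1/(P + 4)))/(y + y) = (P + (3 - 1/(4 + P)))/((2*y)) = (3 + P - 1/(4 + P))*(1/(2*y)) = (3 + P - 1/(4 + P))/(2*y))
w(34, -2*4)*983 = ((½)*(11 + (-2*4)² + 7*(-2*4))/(34*(4 - 2*4)))*983 = ((½)*(1/34)*(11 + (-8)² + 7*(-8))/(4 - 8))*983 = ((½)*(1/34)*(11 + 64 - 56)/(-4))*983 = ((½)*(1/34)*(-¼)*19)*983 = -19/272*983 = -18677/272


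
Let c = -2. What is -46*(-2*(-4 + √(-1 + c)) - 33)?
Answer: 1150 + 92*I*√3 ≈ 1150.0 + 159.35*I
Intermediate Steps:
-46*(-2*(-4 + √(-1 + c)) - 33) = -46*(-2*(-4 + √(-1 - 2)) - 33) = -46*(-2*(-4 + √(-3)) - 33) = -46*(-2*(-4 + I*√3) - 33) = -46*((8 - 2*I*√3) - 33) = -46*(-25 - 2*I*√3) = 1150 + 92*I*√3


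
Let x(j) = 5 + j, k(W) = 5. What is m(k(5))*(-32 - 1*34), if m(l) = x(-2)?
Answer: -198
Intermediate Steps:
m(l) = 3 (m(l) = 5 - 2 = 3)
m(k(5))*(-32 - 1*34) = 3*(-32 - 1*34) = 3*(-32 - 34) = 3*(-66) = -198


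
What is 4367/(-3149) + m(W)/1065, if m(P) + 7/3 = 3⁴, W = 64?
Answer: -13209401/10061055 ≈ -1.3129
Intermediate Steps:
m(P) = 236/3 (m(P) = -7/3 + 3⁴ = -7/3 + 81 = 236/3)
4367/(-3149) + m(W)/1065 = 4367/(-3149) + (236/3)/1065 = 4367*(-1/3149) + (236/3)*(1/1065) = -4367/3149 + 236/3195 = -13209401/10061055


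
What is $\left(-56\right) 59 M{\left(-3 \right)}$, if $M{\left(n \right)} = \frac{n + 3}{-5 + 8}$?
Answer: $0$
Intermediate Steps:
$M{\left(n \right)} = 1 + \frac{n}{3}$ ($M{\left(n \right)} = \frac{3 + n}{3} = 1 + \frac{n}{3}$)
$\left(-56\right) 59 M{\left(-3 \right)} = \left(-56\right) 59 \left(1 + \frac{1}{3} \left(-3\right)\right) = - 3304 \left(1 - 1\right) = \left(-3304\right) 0 = 0$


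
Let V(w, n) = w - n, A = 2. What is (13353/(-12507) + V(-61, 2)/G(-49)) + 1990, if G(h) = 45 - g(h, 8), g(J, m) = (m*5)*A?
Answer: 41496816/20845 ≈ 1990.7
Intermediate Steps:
g(J, m) = 10*m (g(J, m) = (m*5)*2 = (5*m)*2 = 10*m)
G(h) = -35 (G(h) = 45 - 10*8 = 45 - 1*80 = 45 - 80 = -35)
(13353/(-12507) + V(-61, 2)/G(-49)) + 1990 = (13353/(-12507) + (-61 - 1*2)/(-35)) + 1990 = (13353*(-1/12507) + (-61 - 2)*(-1/35)) + 1990 = (-4451/4169 - 63*(-1/35)) + 1990 = (-4451/4169 + 9/5) + 1990 = 15266/20845 + 1990 = 41496816/20845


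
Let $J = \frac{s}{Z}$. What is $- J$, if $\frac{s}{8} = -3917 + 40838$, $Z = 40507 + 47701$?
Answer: $- \frac{36921}{11026} \approx -3.3485$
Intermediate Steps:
$Z = 88208$
$s = 295368$ ($s = 8 \left(-3917 + 40838\right) = 8 \cdot 36921 = 295368$)
$J = \frac{36921}{11026}$ ($J = \frac{295368}{88208} = 295368 \cdot \frac{1}{88208} = \frac{36921}{11026} \approx 3.3485$)
$- J = \left(-1\right) \frac{36921}{11026} = - \frac{36921}{11026}$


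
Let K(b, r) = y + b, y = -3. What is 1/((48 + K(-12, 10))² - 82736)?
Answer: -1/81647 ≈ -1.2248e-5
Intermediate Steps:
K(b, r) = -3 + b
1/((48 + K(-12, 10))² - 82736) = 1/((48 + (-3 - 12))² - 82736) = 1/((48 - 15)² - 82736) = 1/(33² - 82736) = 1/(1089 - 82736) = 1/(-81647) = -1/81647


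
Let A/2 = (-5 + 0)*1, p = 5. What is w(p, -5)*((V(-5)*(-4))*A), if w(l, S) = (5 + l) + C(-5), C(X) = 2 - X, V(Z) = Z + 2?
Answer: -2040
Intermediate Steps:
V(Z) = 2 + Z
A = -10 (A = 2*((-5 + 0)*1) = 2*(-5*1) = 2*(-5) = -10)
w(l, S) = 12 + l (w(l, S) = (5 + l) + (2 - 1*(-5)) = (5 + l) + (2 + 5) = (5 + l) + 7 = 12 + l)
w(p, -5)*((V(-5)*(-4))*A) = (12 + 5)*(((2 - 5)*(-4))*(-10)) = 17*(-3*(-4)*(-10)) = 17*(12*(-10)) = 17*(-120) = -2040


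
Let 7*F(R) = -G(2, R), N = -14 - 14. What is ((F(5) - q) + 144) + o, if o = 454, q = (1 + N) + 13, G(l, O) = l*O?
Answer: 4274/7 ≈ 610.57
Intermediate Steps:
N = -28
G(l, O) = O*l
q = -14 (q = (1 - 28) + 13 = -27 + 13 = -14)
F(R) = -2*R/7 (F(R) = (-R*2)/7 = (-2*R)/7 = -2*R/7)
((F(5) - q) + 144) + o = ((-2/7*5 - 1*(-14)) + 144) + 454 = ((-10/7 + 14) + 144) + 454 = (88/7 + 144) + 454 = 1096/7 + 454 = 4274/7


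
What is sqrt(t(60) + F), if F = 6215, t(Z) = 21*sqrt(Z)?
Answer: sqrt(6215 + 42*sqrt(15)) ≈ 79.860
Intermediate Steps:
sqrt(t(60) + F) = sqrt(21*sqrt(60) + 6215) = sqrt(21*(2*sqrt(15)) + 6215) = sqrt(42*sqrt(15) + 6215) = sqrt(6215 + 42*sqrt(15))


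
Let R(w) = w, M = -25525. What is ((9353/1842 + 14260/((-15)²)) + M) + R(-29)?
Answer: -704165597/27630 ≈ -25486.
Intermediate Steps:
((9353/1842 + 14260/((-15)²)) + M) + R(-29) = ((9353/1842 + 14260/((-15)²)) - 25525) - 29 = ((9353*(1/1842) + 14260/225) - 25525) - 29 = ((9353/1842 + 14260*(1/225)) - 25525) - 29 = ((9353/1842 + 2852/45) - 25525) - 29 = (1891423/27630 - 25525) - 29 = -703364327/27630 - 29 = -704165597/27630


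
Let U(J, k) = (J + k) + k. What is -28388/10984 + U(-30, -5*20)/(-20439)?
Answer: -144424003/56125494 ≈ -2.5732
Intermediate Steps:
U(J, k) = J + 2*k
-28388/10984 + U(-30, -5*20)/(-20439) = -28388/10984 + (-30 + 2*(-5*20))/(-20439) = -28388*1/10984 + (-30 + 2*(-100))*(-1/20439) = -7097/2746 + (-30 - 200)*(-1/20439) = -7097/2746 - 230*(-1/20439) = -7097/2746 + 230/20439 = -144424003/56125494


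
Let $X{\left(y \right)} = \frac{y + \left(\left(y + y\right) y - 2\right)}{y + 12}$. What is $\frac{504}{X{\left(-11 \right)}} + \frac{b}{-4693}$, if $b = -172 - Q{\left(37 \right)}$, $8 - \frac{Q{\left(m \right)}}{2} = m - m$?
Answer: $\frac{2408324}{1074697} \approx 2.2409$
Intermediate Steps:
$Q{\left(m \right)} = 16$ ($Q{\left(m \right)} = 16 - 2 \left(m - m\right) = 16 - 0 = 16 + 0 = 16$)
$b = -188$ ($b = -172 - 16 = -188$)
$X{\left(y \right)} = \frac{-2 + y + 2 y^{2}}{12 + y}$ ($X{\left(y \right)} = \frac{y + \left(2 y y - 2\right)}{12 + y} = \frac{y + \left(2 y^{2} - 2\right)}{12 + y} = \frac{y + \left(-2 + 2 y^{2}\right)}{12 + y} = \frac{-2 + y + 2 y^{2}}{12 + y}$)
$\frac{504}{X{\left(-11 \right)}} + \frac{b}{-4693} = \frac{504}{\frac{1}{12 - 11} \left(-2 - 11 + 2 \left(-11\right)^{2}\right)} - \frac{188}{-4693} = \frac{504}{1^{-1} \left(-2 - 11 + 2 \cdot 121\right)} - - \frac{188}{4693} = \frac{504}{1 \left(-2 - 11 + 242\right)} + \frac{188}{4693} = \frac{504}{1 \cdot 229} + \frac{188}{4693} = \frac{504}{229} + \frac{188}{4693} = \frac{2408324}{1074697}$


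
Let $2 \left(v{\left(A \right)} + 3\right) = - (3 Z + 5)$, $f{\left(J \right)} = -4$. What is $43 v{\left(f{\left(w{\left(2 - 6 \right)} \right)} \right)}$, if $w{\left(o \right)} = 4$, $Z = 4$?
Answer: $- \frac{989}{2} \approx -494.5$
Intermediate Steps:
$v{\left(A \right)} = - \frac{23}{2}$ ($v{\left(A \right)} = -3 + \frac{\left(-1\right) \left(3 \cdot 4 + 5\right)}{2} = -3 + \frac{\left(-1\right) \left(12 + 5\right)}{2} = -3 + \frac{\left(-1\right) 17}{2} = -3 + \frac{1}{2} \left(-17\right) = -3 - \frac{17}{2} = - \frac{23}{2}$)
$43 v{\left(f{\left(w{\left(2 - 6 \right)} \right)} \right)} = 43 \left(- \frac{23}{2}\right) = - \frac{989}{2}$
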